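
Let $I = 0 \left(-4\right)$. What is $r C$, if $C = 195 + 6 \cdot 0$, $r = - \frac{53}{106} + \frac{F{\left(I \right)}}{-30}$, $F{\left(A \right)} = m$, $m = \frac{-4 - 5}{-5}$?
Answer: $- \frac{546}{5} \approx -109.2$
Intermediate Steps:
$I = 0$
$m = \frac{9}{5}$ ($m = \left(-4 - 5\right) \left(- \frac{1}{5}\right) = \left(-9\right) \left(- \frac{1}{5}\right) = \frac{9}{5} \approx 1.8$)
$F{\left(A \right)} = \frac{9}{5}$
$r = - \frac{14}{25}$ ($r = - \frac{53}{106} + \frac{9}{5 \left(-30\right)} = \left(-53\right) \frac{1}{106} + \frac{9}{5} \left(- \frac{1}{30}\right) = - \frac{1}{2} - \frac{3}{50} = - \frac{14}{25} \approx -0.56$)
$C = 195$ ($C = 195 + 0 = 195$)
$r C = \left(- \frac{14}{25}\right) 195 = - \frac{546}{5}$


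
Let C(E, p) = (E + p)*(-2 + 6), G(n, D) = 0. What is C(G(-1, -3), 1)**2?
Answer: 16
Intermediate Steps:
C(E, p) = 4*E + 4*p (C(E, p) = (E + p)*4 = 4*E + 4*p)
C(G(-1, -3), 1)**2 = (4*0 + 4*1)**2 = (0 + 4)**2 = 4**2 = 16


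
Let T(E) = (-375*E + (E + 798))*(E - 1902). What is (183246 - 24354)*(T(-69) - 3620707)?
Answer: -8907039192372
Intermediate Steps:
T(E) = (-1902 + E)*(798 - 374*E) (T(E) = (-375*E + (798 + E))*(-1902 + E) = (798 - 374*E)*(-1902 + E) = (-1902 + E)*(798 - 374*E))
(183246 - 24354)*(T(-69) - 3620707) = (183246 - 24354)*((-1517796 - 374*(-69)² + 712146*(-69)) - 3620707) = 158892*((-1517796 - 374*4761 - 49138074) - 3620707) = 158892*((-1517796 - 1780614 - 49138074) - 3620707) = 158892*(-52436484 - 3620707) = 158892*(-56057191) = -8907039192372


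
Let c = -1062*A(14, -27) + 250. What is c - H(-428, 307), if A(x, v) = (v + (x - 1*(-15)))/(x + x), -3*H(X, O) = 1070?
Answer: 11147/21 ≈ 530.81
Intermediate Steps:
H(X, O) = -1070/3 (H(X, O) = -1/3*1070 = -1070/3)
A(x, v) = (15 + v + x)/(2*x) (A(x, v) = (v + (x + 15))/((2*x)) = (v + (15 + x))*(1/(2*x)) = (15 + v + x)*(1/(2*x)) = (15 + v + x)/(2*x))
c = 1219/7 (c = -531*(15 - 27 + 14)/14 + 250 = -531*2/14 + 250 = -1062*1/14 + 250 = -531/7 + 250 = 1219/7 ≈ 174.14)
c - H(-428, 307) = 1219/7 - 1*(-1070/3) = 1219/7 + 1070/3 = 11147/21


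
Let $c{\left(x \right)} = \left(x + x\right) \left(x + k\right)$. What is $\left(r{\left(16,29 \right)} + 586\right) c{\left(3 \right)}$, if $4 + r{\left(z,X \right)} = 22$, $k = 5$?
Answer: $28992$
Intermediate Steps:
$r{\left(z,X \right)} = 18$ ($r{\left(z,X \right)} = -4 + 22 = 18$)
$c{\left(x \right)} = 2 x \left(5 + x\right)$ ($c{\left(x \right)} = \left(x + x\right) \left(x + 5\right) = 2 x \left(5 + x\right)$)
$\left(r{\left(16,29 \right)} + 586\right) c{\left(3 \right)} = \left(18 + 586\right) 2 \cdot 3 \left(5 + 3\right) = 604 \cdot 2 \cdot 3 \cdot 8 = 604 \cdot 48 = 28992$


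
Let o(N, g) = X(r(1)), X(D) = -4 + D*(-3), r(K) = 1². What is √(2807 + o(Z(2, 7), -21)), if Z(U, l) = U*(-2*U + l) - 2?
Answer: 20*√7 ≈ 52.915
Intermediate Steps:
r(K) = 1
X(D) = -4 - 3*D
Z(U, l) = -2 + U*(l - 2*U) (Z(U, l) = U*(l - 2*U) - 2 = -2 + U*(l - 2*U))
o(N, g) = -7 (o(N, g) = -4 - 3*1 = -4 - 3 = -7)
√(2807 + o(Z(2, 7), -21)) = √(2807 - 7) = √2800 = 20*√7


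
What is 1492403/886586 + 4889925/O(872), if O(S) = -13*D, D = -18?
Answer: 120435785232/5762809 ≈ 20899.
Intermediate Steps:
O(S) = 234 (O(S) = -13*(-18) = 234)
1492403/886586 + 4889925/O(872) = 1492403/886586 + 4889925/234 = 1492403*(1/886586) + 4889925*(1/234) = 1492403/886586 + 543325/26 = 120435785232/5762809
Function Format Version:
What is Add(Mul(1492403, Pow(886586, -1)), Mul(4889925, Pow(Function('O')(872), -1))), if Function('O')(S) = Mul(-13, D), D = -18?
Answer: Rational(120435785232, 5762809) ≈ 20899.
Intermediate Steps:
Function('O')(S) = 234 (Function('O')(S) = Mul(-13, -18) = 234)
Add(Mul(1492403, Pow(886586, -1)), Mul(4889925, Pow(Function('O')(872), -1))) = Add(Mul(1492403, Pow(886586, -1)), Mul(4889925, Pow(234, -1))) = Add(Mul(1492403, Rational(1, 886586)), Mul(4889925, Rational(1, 234))) = Add(Rational(1492403, 886586), Rational(543325, 26)) = Rational(120435785232, 5762809)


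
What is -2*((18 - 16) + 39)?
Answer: -82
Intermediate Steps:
-2*((18 - 16) + 39) = -2*(2 + 39) = -2*41 = -82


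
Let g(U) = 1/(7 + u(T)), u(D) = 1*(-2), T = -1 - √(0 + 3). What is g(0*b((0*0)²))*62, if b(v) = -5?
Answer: 62/5 ≈ 12.400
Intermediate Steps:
T = -1 - √3 ≈ -2.7321
u(D) = -2
g(U) = ⅕ (g(U) = 1/(7 - 2) = 1/5 = ⅕)
g(0*b((0*0)²))*62 = (⅕)*62 = 62/5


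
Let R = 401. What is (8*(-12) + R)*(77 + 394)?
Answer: 143655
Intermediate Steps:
(8*(-12) + R)*(77 + 394) = (8*(-12) + 401)*(77 + 394) = (-96 + 401)*471 = 305*471 = 143655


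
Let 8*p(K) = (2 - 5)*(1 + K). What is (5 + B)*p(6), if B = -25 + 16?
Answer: 21/2 ≈ 10.500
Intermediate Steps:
p(K) = -3/8 - 3*K/8 (p(K) = ((2 - 5)*(1 + K))/8 = (-3*(1 + K))/8 = (-3 - 3*K)/8 = -3/8 - 3*K/8)
B = -9
(5 + B)*p(6) = (5 - 9)*(-3/8 - 3/8*6) = -4*(-3/8 - 9/4) = -4*(-21/8) = 21/2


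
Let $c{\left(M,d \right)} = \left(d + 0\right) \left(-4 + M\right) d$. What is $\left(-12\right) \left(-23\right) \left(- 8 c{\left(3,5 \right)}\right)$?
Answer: $55200$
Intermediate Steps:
$c{\left(M,d \right)} = d^{2} \left(-4 + M\right)$ ($c{\left(M,d \right)} = d \left(-4 + M\right) d = d^{2} \left(-4 + M\right)$)
$\left(-12\right) \left(-23\right) \left(- 8 c{\left(3,5 \right)}\right) = \left(-12\right) \left(-23\right) \left(- 8 \cdot 5^{2} \left(-4 + 3\right)\right) = 276 \left(- 8 \cdot 25 \left(-1\right)\right) = 276 \left(\left(-8\right) \left(-25\right)\right) = 276 \cdot 200 = 55200$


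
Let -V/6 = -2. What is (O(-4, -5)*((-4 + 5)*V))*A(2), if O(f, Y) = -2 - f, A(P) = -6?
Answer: -144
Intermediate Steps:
V = 12 (V = -6*(-2) = 12)
(O(-4, -5)*((-4 + 5)*V))*A(2) = ((-2 - 1*(-4))*((-4 + 5)*12))*(-6) = ((-2 + 4)*(1*12))*(-6) = (2*12)*(-6) = 24*(-6) = -144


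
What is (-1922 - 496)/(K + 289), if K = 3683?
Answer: -403/662 ≈ -0.60876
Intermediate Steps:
(-1922 - 496)/(K + 289) = (-1922 - 496)/(3683 + 289) = -2418/3972 = -2418*1/3972 = -403/662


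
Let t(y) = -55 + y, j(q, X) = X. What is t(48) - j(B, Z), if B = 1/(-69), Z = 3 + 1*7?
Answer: -17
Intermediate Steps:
Z = 10 (Z = 3 + 7 = 10)
B = -1/69 ≈ -0.014493
t(48) - j(B, Z) = (-55 + 48) - 1*10 = -7 - 10 = -17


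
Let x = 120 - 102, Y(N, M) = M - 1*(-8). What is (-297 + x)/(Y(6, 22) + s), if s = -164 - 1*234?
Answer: 279/368 ≈ 0.75815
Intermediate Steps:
s = -398 (s = -164 - 234 = -398)
Y(N, M) = 8 + M (Y(N, M) = M + 8 = 8 + M)
x = 18
(-297 + x)/(Y(6, 22) + s) = (-297 + 18)/((8 + 22) - 398) = -279/(30 - 398) = -279/(-368) = -279*(-1/368) = 279/368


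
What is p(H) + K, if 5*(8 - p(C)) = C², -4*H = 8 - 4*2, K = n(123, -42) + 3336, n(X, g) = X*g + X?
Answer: -1699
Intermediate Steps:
n(X, g) = X + X*g
K = -1707 (K = 123*(1 - 42) + 3336 = 123*(-41) + 3336 = -5043 + 3336 = -1707)
H = 0 (H = -(8 - 4*2)/4 = -(8 - 8)/4 = -¼*0 = 0)
p(C) = 8 - C²/5
p(H) + K = (8 - ⅕*0²) - 1707 = (8 - ⅕*0) - 1707 = (8 + 0) - 1707 = 8 - 1707 = -1699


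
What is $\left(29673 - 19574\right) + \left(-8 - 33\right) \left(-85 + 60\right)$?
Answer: $11124$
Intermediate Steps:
$\left(29673 - 19574\right) + \left(-8 - 33\right) \left(-85 + 60\right) = 10099 - -1025 = 10099 + 1025 = 11124$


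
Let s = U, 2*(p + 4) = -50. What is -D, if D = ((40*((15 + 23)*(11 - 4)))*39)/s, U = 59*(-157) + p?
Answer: 103740/2323 ≈ 44.658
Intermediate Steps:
p = -29 (p = -4 + (½)*(-50) = -4 - 25 = -29)
U = -9292 (U = 59*(-157) - 29 = -9263 - 29 = -9292)
s = -9292
D = -103740/2323 (D = ((40*((15 + 23)*(11 - 4)))*39)/(-9292) = ((40*(38*7))*39)*(-1/9292) = ((40*266)*39)*(-1/9292) = (10640*39)*(-1/9292) = 414960*(-1/9292) = -103740/2323 ≈ -44.658)
-D = -1*(-103740/2323) = 103740/2323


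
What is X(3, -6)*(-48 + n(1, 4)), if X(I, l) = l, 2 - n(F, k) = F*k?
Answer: 300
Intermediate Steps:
n(F, k) = 2 - F*k
X(3, -6)*(-48 + n(1, 4)) = -6*(-48 + (2 - 1*1*4)) = -6*(-48 + (2 - 4)) = -6*(-48 - 2) = -6*(-50) = 300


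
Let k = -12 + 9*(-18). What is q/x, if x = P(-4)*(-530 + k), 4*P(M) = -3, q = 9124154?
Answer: 4562077/264 ≈ 17281.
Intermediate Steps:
P(M) = -¾ (P(M) = (¼)*(-3) = -¾)
k = -174 (k = -12 - 162 = -174)
x = 528 (x = -3*(-530 - 174)/4 = -¾*(-704) = 528)
q/x = 9124154/528 = 9124154*(1/528) = 4562077/264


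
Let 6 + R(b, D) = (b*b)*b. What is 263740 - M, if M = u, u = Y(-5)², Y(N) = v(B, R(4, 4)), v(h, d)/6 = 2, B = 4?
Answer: 263596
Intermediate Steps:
R(b, D) = -6 + b³ (R(b, D) = -6 + (b*b)*b = -6 + b²*b = -6 + b³)
v(h, d) = 12 (v(h, d) = 6*2 = 12)
Y(N) = 12
u = 144 (u = 12² = 144)
M = 144
263740 - M = 263740 - 1*144 = 263740 - 144 = 263596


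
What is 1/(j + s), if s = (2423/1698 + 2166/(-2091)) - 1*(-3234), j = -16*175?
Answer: 1183506/514104479 ≈ 0.0023021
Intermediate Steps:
j = -2800
s = 3827921279/1183506 (s = (2423*(1/1698) + 2166*(-1/2091)) + 3234 = (2423/1698 - 722/697) + 3234 = 462875/1183506 + 3234 = 3827921279/1183506 ≈ 3234.4)
1/(j + s) = 1/(-2800 + 3827921279/1183506) = 1/(514104479/1183506) = 1183506/514104479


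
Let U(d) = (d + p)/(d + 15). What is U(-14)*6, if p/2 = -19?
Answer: -312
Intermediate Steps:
p = -38 (p = 2*(-19) = -38)
U(d) = (-38 + d)/(15 + d) (U(d) = (d - 38)/(d + 15) = (-38 + d)/(15 + d))
U(-14)*6 = ((-38 - 14)/(15 - 14))*6 = (-52/1)*6 = (1*(-52))*6 = -52*6 = -312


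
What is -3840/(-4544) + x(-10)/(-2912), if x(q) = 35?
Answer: 24605/29536 ≈ 0.83305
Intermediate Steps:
-3840/(-4544) + x(-10)/(-2912) = -3840/(-4544) + 35/(-2912) = -3840*(-1/4544) + 35*(-1/2912) = 60/71 - 5/416 = 24605/29536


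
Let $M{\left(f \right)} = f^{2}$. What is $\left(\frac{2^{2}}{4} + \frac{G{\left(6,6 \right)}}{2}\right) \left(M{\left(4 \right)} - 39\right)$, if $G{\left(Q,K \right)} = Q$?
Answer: $-92$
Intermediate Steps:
$\left(\frac{2^{2}}{4} + \frac{G{\left(6,6 \right)}}{2}\right) \left(M{\left(4 \right)} - 39\right) = \left(\frac{2^{2}}{4} + \frac{6}{2}\right) \left(4^{2} - 39\right) = \left(4 \cdot \frac{1}{4} + 6 \cdot \frac{1}{2}\right) \left(16 - 39\right) = \left(1 + 3\right) \left(-23\right) = 4 \left(-23\right) = -92$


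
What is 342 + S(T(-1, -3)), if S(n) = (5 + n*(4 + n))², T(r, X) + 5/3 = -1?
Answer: 27871/81 ≈ 344.09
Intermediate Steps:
T(r, X) = -8/3 (T(r, X) = -5/3 - 1 = -8/3)
342 + S(T(-1, -3)) = 342 + (5 + (-8/3)² + 4*(-8/3))² = 342 + (5 + 64/9 - 32/3)² = 342 + (13/9)² = 342 + 169/81 = 27871/81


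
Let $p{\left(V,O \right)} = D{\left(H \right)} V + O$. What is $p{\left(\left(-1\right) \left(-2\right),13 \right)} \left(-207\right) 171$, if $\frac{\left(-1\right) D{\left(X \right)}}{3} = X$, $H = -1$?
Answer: $-672543$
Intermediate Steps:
$D{\left(X \right)} = - 3 X$
$p{\left(V,O \right)} = O + 3 V$ ($p{\left(V,O \right)} = \left(-3\right) \left(-1\right) V + O = 3 V + O = O + 3 V$)
$p{\left(\left(-1\right) \left(-2\right),13 \right)} \left(-207\right) 171 = \left(13 + 3 \left(\left(-1\right) \left(-2\right)\right)\right) \left(-207\right) 171 = \left(13 + 3 \cdot 2\right) \left(-207\right) 171 = \left(13 + 6\right) \left(-207\right) 171 = 19 \left(-207\right) 171 = \left(-3933\right) 171 = -672543$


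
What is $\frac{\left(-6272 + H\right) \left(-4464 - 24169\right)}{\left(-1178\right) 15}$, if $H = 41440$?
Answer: $\frac{26499088}{465} \approx 56987.0$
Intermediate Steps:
$\frac{\left(-6272 + H\right) \left(-4464 - 24169\right)}{\left(-1178\right) 15} = \frac{\left(-6272 + 41440\right) \left(-4464 - 24169\right)}{\left(-1178\right) 15} = \frac{35168 \left(-28633\right)}{-17670} = \left(-1006965344\right) \left(- \frac{1}{17670}\right) = \frac{26499088}{465}$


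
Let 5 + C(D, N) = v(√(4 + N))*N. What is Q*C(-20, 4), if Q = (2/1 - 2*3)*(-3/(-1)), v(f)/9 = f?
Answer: 60 - 864*√2 ≈ -1161.9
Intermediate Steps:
v(f) = 9*f
C(D, N) = -5 + 9*N*√(4 + N) (C(D, N) = -5 + (9*√(4 + N))*N = -5 + 9*N*√(4 + N))
Q = -12 (Q = (2*1 - 6)*(-3*(-1)) = (2 - 6)*3 = -4*3 = -12)
Q*C(-20, 4) = -12*(-5 + 9*4*√(4 + 4)) = -12*(-5 + 9*4*√8) = -12*(-5 + 9*4*(2*√2)) = -12*(-5 + 72*√2) = 60 - 864*√2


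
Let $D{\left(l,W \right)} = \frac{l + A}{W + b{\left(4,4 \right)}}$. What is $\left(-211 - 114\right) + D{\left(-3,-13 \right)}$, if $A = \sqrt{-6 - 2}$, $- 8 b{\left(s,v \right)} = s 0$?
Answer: $- \frac{4222}{13} - \frac{2 i \sqrt{2}}{13} \approx -324.77 - 0.21757 i$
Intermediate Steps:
$b{\left(s,v \right)} = 0$ ($b{\left(s,v \right)} = - \frac{s 0}{8} = \left(- \frac{1}{8}\right) 0 = 0$)
$A = 2 i \sqrt{2}$ ($A = \sqrt{-8} = 2 i \sqrt{2} \approx 2.8284 i$)
$D{\left(l,W \right)} = \frac{l + 2 i \sqrt{2}}{W}$ ($D{\left(l,W \right)} = \frac{l + 2 i \sqrt{2}}{W + 0} = \frac{l + 2 i \sqrt{2}}{W}$)
$\left(-211 - 114\right) + D{\left(-3,-13 \right)} = \left(-211 - 114\right) + \frac{-3 + 2 i \sqrt{2}}{-13} = -325 - \frac{-3 + 2 i \sqrt{2}}{13} = -325 + \left(\frac{3}{13} - \frac{2 i \sqrt{2}}{13}\right) = - \frac{4222}{13} - \frac{2 i \sqrt{2}}{13}$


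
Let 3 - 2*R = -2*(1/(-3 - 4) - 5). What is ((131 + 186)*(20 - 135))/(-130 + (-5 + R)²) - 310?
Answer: 3785090/10839 ≈ 349.21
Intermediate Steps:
R = -51/14 (R = 3/2 - (-1)*(1/(-3 - 4) - 5) = 3/2 - (-1)*(1/(-7) - 5) = 3/2 - (-1)*(-⅐ - 5) = 3/2 - (-1)*(-36)/7 = 3/2 - ½*72/7 = 3/2 - 36/7 = -51/14 ≈ -3.6429)
((131 + 186)*(20 - 135))/(-130 + (-5 + R)²) - 310 = ((131 + 186)*(20 - 135))/(-130 + (-5 - 51/14)²) - 310 = (317*(-115))/(-130 + (-121/14)²) - 310 = -36455/(-130 + 14641/196) - 310 = -36455/(-10839/196) - 310 = -36455*(-196/10839) - 310 = 7145180/10839 - 310 = 3785090/10839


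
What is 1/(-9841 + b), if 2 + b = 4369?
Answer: -1/5474 ≈ -0.00018268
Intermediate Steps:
b = 4367 (b = -2 + 4369 = 4367)
1/(-9841 + b) = 1/(-9841 + 4367) = 1/(-5474) = -1/5474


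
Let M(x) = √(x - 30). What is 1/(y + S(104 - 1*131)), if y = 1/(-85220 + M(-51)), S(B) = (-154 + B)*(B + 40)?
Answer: -5696180453671/13403112674328750 + I/4467704224776250 ≈ -0.00042499 + 2.2383e-16*I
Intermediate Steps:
M(x) = √(-30 + x)
S(B) = (-154 + B)*(40 + B)
y = (-85220 - 9*I)/7262448481 (y = 1/(-85220 + √(-30 - 51)) = 1/(-85220 + √(-81)) = 1/(-85220 + 9*I) = (-85220 - 9*I)/7262448481 ≈ -1.1734e-5 - 1.2393e-9*I)
1/(y + S(104 - 1*131)) = 1/((-85220/7262448481 - 9*I/7262448481) + (-6160 + (104 - 1*131)² - 114*(104 - 1*131))) = 1/((-85220/7262448481 - 9*I/7262448481) + (-6160 + (104 - 131)² - 114*(104 - 131))) = 1/((-85220/7262448481 - 9*I/7262448481) + (-6160 + (-27)² - 114*(-27))) = 1/((-85220/7262448481 - 9*I/7262448481) + (-6160 + 729 + 3078)) = 1/((-85220/7262448481 - 9*I/7262448481) - 2353) = 1/(-17088541361013/7262448481 - 9*I/7262448481) = 7262448481*(-17088541361013/7262448481 + 9*I/7262448481)/40209338022986250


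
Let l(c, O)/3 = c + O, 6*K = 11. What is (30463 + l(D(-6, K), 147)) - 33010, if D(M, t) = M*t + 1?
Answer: -2136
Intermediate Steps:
K = 11/6 (K = (⅙)*11 = 11/6 ≈ 1.8333)
D(M, t) = 1 + M*t
l(c, O) = 3*O + 3*c (l(c, O) = 3*(c + O) = 3*(O + c) = 3*O + 3*c)
(30463 + l(D(-6, K), 147)) - 33010 = (30463 + (3*147 + 3*(1 - 6*11/6))) - 33010 = (30463 + (441 + 3*(1 - 11))) - 33010 = (30463 + (441 + 3*(-10))) - 33010 = (30463 + (441 - 30)) - 33010 = (30463 + 411) - 33010 = 30874 - 33010 = -2136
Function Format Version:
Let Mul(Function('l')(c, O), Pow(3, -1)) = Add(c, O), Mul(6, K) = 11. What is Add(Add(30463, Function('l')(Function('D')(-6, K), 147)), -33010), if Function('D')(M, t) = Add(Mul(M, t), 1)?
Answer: -2136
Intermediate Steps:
K = Rational(11, 6) (K = Mul(Rational(1, 6), 11) = Rational(11, 6) ≈ 1.8333)
Function('D')(M, t) = Add(1, Mul(M, t))
Function('l')(c, O) = Add(Mul(3, O), Mul(3, c)) (Function('l')(c, O) = Mul(3, Add(c, O)) = Mul(3, Add(O, c)) = Add(Mul(3, O), Mul(3, c)))
Add(Add(30463, Function('l')(Function('D')(-6, K), 147)), -33010) = Add(Add(30463, Add(Mul(3, 147), Mul(3, Add(1, Mul(-6, Rational(11, 6)))))), -33010) = Add(Add(30463, Add(441, Mul(3, Add(1, -11)))), -33010) = Add(Add(30463, Add(441, Mul(3, -10))), -33010) = Add(Add(30463, Add(441, -30)), -33010) = Add(Add(30463, 411), -33010) = Add(30874, -33010) = -2136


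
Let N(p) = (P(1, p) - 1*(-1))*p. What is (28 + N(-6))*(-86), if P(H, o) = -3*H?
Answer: -3440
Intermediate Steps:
N(p) = -2*p (N(p) = (-3*1 - 1*(-1))*p = (-3 + 1)*p = -2*p)
(28 + N(-6))*(-86) = (28 - 2*(-6))*(-86) = (28 + 12)*(-86) = 40*(-86) = -3440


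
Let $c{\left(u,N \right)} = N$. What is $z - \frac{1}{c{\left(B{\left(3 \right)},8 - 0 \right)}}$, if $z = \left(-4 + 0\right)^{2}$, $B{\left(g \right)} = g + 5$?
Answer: $\frac{127}{8} \approx 15.875$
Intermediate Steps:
$B{\left(g \right)} = 5 + g$
$z = 16$ ($z = \left(-4\right)^{2} = 16$)
$z - \frac{1}{c{\left(B{\left(3 \right)},8 - 0 \right)}} = 16 - \frac{1}{8 - 0} = 16 - \frac{1}{8 + 0} = 16 - \frac{1}{8} = \frac{127}{8}$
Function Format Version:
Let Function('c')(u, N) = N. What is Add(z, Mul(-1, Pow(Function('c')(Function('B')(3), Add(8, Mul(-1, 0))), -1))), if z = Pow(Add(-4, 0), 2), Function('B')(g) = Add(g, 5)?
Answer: Rational(127, 8) ≈ 15.875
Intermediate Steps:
Function('B')(g) = Add(5, g)
z = 16 (z = Pow(-4, 2) = 16)
Add(z, Mul(-1, Pow(Function('c')(Function('B')(3), Add(8, Mul(-1, 0))), -1))) = Add(16, Mul(-1, Pow(Add(8, Mul(-1, 0)), -1))) = Add(16, Mul(-1, Pow(Add(8, 0), -1))) = Add(16, Mul(-1, Pow(8, -1))) = Add(16, Mul(-1, Rational(1, 8))) = Add(16, Rational(-1, 8)) = Rational(127, 8)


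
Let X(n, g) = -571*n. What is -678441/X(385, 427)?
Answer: 678441/219835 ≈ 3.0861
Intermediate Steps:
-678441/X(385, 427) = -678441/((-571*385)) = -678441/(-219835) = -678441*(-1/219835) = 678441/219835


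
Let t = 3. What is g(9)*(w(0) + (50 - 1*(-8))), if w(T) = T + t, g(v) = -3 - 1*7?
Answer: -610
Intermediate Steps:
g(v) = -10 (g(v) = -3 - 7 = -10)
w(T) = 3 + T (w(T) = T + 3 = 3 + T)
g(9)*(w(0) + (50 - 1*(-8))) = -10*((3 + 0) + (50 - 1*(-8))) = -10*(3 + (50 + 8)) = -10*(3 + 58) = -10*61 = -610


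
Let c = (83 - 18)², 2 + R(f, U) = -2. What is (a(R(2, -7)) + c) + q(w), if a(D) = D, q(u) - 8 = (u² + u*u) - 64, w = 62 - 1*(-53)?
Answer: 30615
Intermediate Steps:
R(f, U) = -4 (R(f, U) = -2 - 2 = -4)
w = 115 (w = 62 + 53 = 115)
q(u) = -56 + 2*u² (q(u) = 8 + ((u² + u*u) - 64) = 8 + ((u² + u²) - 64) = 8 + (2*u² - 64) = 8 + (-64 + 2*u²) = -56 + 2*u²)
c = 4225 (c = 65² = 4225)
(a(R(2, -7)) + c) + q(w) = (-4 + 4225) + (-56 + 2*115²) = 4221 + (-56 + 2*13225) = 4221 + (-56 + 26450) = 4221 + 26394 = 30615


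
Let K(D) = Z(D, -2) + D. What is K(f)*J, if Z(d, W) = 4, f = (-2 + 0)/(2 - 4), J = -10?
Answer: -50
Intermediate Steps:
f = 1 (f = -2/(-2) = -2*(-1/2) = 1)
K(D) = 4 + D
K(f)*J = (4 + 1)*(-10) = 5*(-10) = -50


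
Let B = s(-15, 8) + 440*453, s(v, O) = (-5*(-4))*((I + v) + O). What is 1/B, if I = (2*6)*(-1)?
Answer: 1/198940 ≈ 5.0266e-6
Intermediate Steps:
I = -12 (I = 12*(-1) = -12)
s(v, O) = -240 + 20*O + 20*v (s(v, O) = (-5*(-4))*((-12 + v) + O) = 20*(-12 + O + v) = -240 + 20*O + 20*v)
B = 198940 (B = (-240 + 20*8 + 20*(-15)) + 440*453 = (-240 + 160 - 300) + 199320 = -380 + 199320 = 198940)
1/B = 1/198940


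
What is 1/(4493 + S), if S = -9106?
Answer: -1/4613 ≈ -0.00021678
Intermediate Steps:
1/(4493 + S) = 1/(4493 - 9106) = 1/(-4613) = -1/4613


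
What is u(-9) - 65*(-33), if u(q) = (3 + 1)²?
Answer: 2161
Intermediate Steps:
u(q) = 16 (u(q) = 4² = 16)
u(-9) - 65*(-33) = 16 - 65*(-33) = 16 + 2145 = 2161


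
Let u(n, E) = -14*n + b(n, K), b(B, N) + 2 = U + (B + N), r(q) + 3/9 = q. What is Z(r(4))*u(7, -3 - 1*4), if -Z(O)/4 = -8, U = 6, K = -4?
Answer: -2912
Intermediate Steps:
r(q) = -⅓ + q
b(B, N) = 4 + B + N (b(B, N) = -2 + (6 + (B + N)) = -2 + (6 + B + N) = 4 + B + N)
u(n, E) = -13*n (u(n, E) = -14*n + (4 + n - 4) = -14*n + n = -13*n)
Z(O) = 32 (Z(O) = -4*(-8) = 32)
Z(r(4))*u(7, -3 - 1*4) = 32*(-13*7) = 32*(-91) = -2912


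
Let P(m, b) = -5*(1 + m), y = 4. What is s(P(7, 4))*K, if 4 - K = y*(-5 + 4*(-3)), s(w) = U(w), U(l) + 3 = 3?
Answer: 0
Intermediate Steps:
U(l) = 0 (U(l) = -3 + 3 = 0)
P(m, b) = -5 - 5*m
s(w) = 0
K = 72 (K = 4 - 4*(-5 + 4*(-3)) = 4 - 4*(-5 - 12) = 4 - 4*(-17) = 4 - 1*(-68) = 4 + 68 = 72)
s(P(7, 4))*K = 0*72 = 0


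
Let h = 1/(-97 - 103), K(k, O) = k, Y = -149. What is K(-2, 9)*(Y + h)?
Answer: 29801/100 ≈ 298.01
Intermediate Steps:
h = -1/200 (h = 1/(-200) = -1/200 ≈ -0.0050000)
K(-2, 9)*(Y + h) = -2*(-149 - 1/200) = -2*(-29801/200) = 29801/100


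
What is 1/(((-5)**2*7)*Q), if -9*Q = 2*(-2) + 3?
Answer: 9/175 ≈ 0.051429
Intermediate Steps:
Q = 1/9 (Q = -(2*(-2) + 3)/9 = -(-4 + 3)/9 = -1/9*(-1) = 1/9 ≈ 0.11111)
1/(((-5)**2*7)*Q) = 1/(((-5)**2*7)*(1/9)) = 1/((25*7)*(1/9)) = 1/(175*(1/9)) = 1/(175/9) = 9/175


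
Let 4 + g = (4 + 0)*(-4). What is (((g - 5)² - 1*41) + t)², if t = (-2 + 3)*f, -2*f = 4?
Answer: 338724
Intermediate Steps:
g = -20 (g = -4 + (4 + 0)*(-4) = -4 + 4*(-4) = -4 - 16 = -20)
f = -2 (f = -½*4 = -2)
t = -2 (t = (-2 + 3)*(-2) = 1*(-2) = -2)
(((g - 5)² - 1*41) + t)² = (((-20 - 5)² - 1*41) - 2)² = (((-25)² - 41) - 2)² = ((625 - 41) - 2)² = (584 - 2)² = 582² = 338724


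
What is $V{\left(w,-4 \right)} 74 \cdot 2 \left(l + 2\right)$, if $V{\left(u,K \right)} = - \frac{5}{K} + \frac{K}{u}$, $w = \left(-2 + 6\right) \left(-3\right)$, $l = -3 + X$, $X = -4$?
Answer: $- \frac{3515}{3} \approx -1171.7$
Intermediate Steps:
$l = -7$ ($l = -3 - 4 = -7$)
$w = -12$ ($w = 4 \left(-3\right) = -12$)
$V{\left(w,-4 \right)} 74 \cdot 2 \left(l + 2\right) = \left(- \frac{5}{-4} - \frac{4}{-12}\right) 74 \cdot 2 \left(-7 + 2\right) = \left(\left(-5\right) \left(- \frac{1}{4}\right) - - \frac{1}{3}\right) 74 \cdot 2 \left(-5\right) = \left(\frac{5}{4} + \frac{1}{3}\right) 74 \left(-10\right) = \frac{19}{12} \cdot 74 \left(-10\right) = \frac{703}{6} \left(-10\right) = - \frac{3515}{3}$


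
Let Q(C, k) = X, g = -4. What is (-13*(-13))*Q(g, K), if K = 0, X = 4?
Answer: 676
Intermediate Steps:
Q(C, k) = 4
(-13*(-13))*Q(g, K) = -13*(-13)*4 = 169*4 = 676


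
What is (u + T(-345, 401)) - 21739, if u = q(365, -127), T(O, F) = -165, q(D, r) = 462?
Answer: -21442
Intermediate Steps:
u = 462
(u + T(-345, 401)) - 21739 = (462 - 165) - 21739 = 297 - 21739 = -21442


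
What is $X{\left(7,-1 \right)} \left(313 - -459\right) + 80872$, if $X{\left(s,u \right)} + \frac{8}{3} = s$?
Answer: $\frac{252652}{3} \approx 84217.0$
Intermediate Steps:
$X{\left(s,u \right)} = - \frac{8}{3} + s$
$X{\left(7,-1 \right)} \left(313 - -459\right) + 80872 = \left(- \frac{8}{3} + 7\right) \left(313 - -459\right) + 80872 = \frac{13 \left(313 + 459\right)}{3} + 80872 = \frac{13}{3} \cdot 772 + 80872 = \frac{10036}{3} + 80872 = \frac{252652}{3}$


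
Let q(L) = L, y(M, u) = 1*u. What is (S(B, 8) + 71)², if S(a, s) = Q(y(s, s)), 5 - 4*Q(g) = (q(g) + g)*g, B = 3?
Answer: 25921/16 ≈ 1620.1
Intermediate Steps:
y(M, u) = u
Q(g) = 5/4 - g²/2 (Q(g) = 5/4 - (g + g)*g/4 = 5/4 - 2*g*g/4 = 5/4 - g²/2)
S(a, s) = 5/4 - s²/2
(S(B, 8) + 71)² = ((5/4 - ½*8²) + 71)² = ((5/4 - ½*64) + 71)² = ((5/4 - 32) + 71)² = (-123/4 + 71)² = (161/4)² = 25921/16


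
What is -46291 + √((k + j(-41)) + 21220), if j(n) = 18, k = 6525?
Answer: -46291 + √27763 ≈ -46124.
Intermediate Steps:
-46291 + √((k + j(-41)) + 21220) = -46291 + √((6525 + 18) + 21220) = -46291 + √(6543 + 21220) = -46291 + √27763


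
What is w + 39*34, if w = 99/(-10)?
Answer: 13161/10 ≈ 1316.1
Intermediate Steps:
w = -99/10 (w = 99*(-⅒) = -99/10 ≈ -9.9000)
w + 39*34 = -99/10 + 39*34 = -99/10 + 1326 = 13161/10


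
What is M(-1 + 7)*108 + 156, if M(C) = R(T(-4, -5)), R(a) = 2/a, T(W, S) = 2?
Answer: 264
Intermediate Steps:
M(C) = 1 (M(C) = 2/2 = 2*(½) = 1)
M(-1 + 7)*108 + 156 = 1*108 + 156 = 108 + 156 = 264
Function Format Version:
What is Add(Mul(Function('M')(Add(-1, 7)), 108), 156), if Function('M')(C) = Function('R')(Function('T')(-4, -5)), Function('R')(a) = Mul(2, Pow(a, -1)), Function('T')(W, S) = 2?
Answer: 264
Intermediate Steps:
Function('M')(C) = 1 (Function('M')(C) = Mul(2, Pow(2, -1)) = Mul(2, Rational(1, 2)) = 1)
Add(Mul(Function('M')(Add(-1, 7)), 108), 156) = Add(Mul(1, 108), 156) = Add(108, 156) = 264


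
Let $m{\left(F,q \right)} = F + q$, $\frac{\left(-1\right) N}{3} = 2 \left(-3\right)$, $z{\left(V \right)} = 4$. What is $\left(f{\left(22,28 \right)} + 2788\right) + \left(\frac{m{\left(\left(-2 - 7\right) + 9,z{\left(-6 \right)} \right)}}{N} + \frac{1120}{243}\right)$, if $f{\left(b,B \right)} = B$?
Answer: $\frac{685462}{243} \approx 2820.8$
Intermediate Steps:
$N = 18$ ($N = - 3 \cdot 2 \left(-3\right) = \left(-3\right) \left(-6\right) = 18$)
$\left(f{\left(22,28 \right)} + 2788\right) + \left(\frac{m{\left(\left(-2 - 7\right) + 9,z{\left(-6 \right)} \right)}}{N} + \frac{1120}{243}\right) = \left(28 + 2788\right) + \left(\frac{\left(\left(-2 - 7\right) + 9\right) + 4}{18} + \frac{1120}{243}\right) = 2816 + \left(\left(\left(-9 + 9\right) + 4\right) \frac{1}{18} + 1120 \cdot \frac{1}{243}\right) = 2816 + \left(\left(0 + 4\right) \frac{1}{18} + \frac{1120}{243}\right) = 2816 + \left(4 \cdot \frac{1}{18} + \frac{1120}{243}\right) = 2816 + \left(\frac{2}{9} + \frac{1120}{243}\right) = 2816 + \frac{1174}{243} = \frac{685462}{243}$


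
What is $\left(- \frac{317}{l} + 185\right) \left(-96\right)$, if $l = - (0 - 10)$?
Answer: $- \frac{73584}{5} \approx -14717.0$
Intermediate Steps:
$l = 10$ ($l = \left(-1\right) \left(-10\right) = 10$)
$\left(- \frac{317}{l} + 185\right) \left(-96\right) = \left(- \frac{317}{10} + 185\right) \left(-96\right) = \frac{1533}{10} \left(-96\right) = - \frac{73584}{5}$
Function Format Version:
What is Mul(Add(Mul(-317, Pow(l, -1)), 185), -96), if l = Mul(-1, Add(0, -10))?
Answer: Rational(-73584, 5) ≈ -14717.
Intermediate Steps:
l = 10 (l = Mul(-1, -10) = 10)
Mul(Add(Mul(-317, Pow(l, -1)), 185), -96) = Mul(Add(Mul(-317, Pow(10, -1)), 185), -96) = Mul(Add(Mul(-317, Rational(1, 10)), 185), -96) = Mul(Add(Rational(-317, 10), 185), -96) = Mul(Rational(1533, 10), -96) = Rational(-73584, 5)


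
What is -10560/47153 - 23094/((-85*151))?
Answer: 953413782/605208755 ≈ 1.5753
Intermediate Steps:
-10560/47153 - 23094/((-85*151)) = -10560*1/47153 - 23094/(-12835) = -10560/47153 - 23094*(-1/12835) = -10560/47153 + 23094/12835 = 953413782/605208755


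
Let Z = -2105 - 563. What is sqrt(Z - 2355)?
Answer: I*sqrt(5023) ≈ 70.873*I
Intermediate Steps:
Z = -2668
sqrt(Z - 2355) = sqrt(-2668 - 2355) = sqrt(-5023) = I*sqrt(5023)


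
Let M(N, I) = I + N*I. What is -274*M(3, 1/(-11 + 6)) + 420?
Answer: 3196/5 ≈ 639.20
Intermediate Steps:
M(N, I) = I + I*N
-274*M(3, 1/(-11 + 6)) + 420 = -274*(1 + 3)/(-11 + 6) + 420 = -274*4/(-5) + 420 = -(-274)*4/5 + 420 = -274*(-⅘) + 420 = 1096/5 + 420 = 3196/5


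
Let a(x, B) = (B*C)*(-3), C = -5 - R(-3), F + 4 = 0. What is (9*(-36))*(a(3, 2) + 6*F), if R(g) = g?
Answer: 3888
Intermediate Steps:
F = -4 (F = -4 + 0 = -4)
C = -2 (C = -5 - 1*(-3) = -5 + 3 = -2)
a(x, B) = 6*B (a(x, B) = (B*(-2))*(-3) = -2*B*(-3) = 6*B)
(9*(-36))*(a(3, 2) + 6*F) = (9*(-36))*(6*2 + 6*(-4)) = -324*(12 - 24) = -324*(-12) = 3888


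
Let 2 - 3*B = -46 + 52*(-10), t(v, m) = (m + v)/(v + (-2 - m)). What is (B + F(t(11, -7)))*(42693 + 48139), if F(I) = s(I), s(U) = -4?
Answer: 50502592/3 ≈ 1.6834e+7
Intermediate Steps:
t(v, m) = (m + v)/(-2 + v - m)
F(I) = -4
B = 568/3 (B = 2/3 - (-46 + 52*(-10))/3 = 2/3 - (-46 - 520)/3 = 2/3 - 1/3*(-566) = 2/3 + 566/3 = 568/3 ≈ 189.33)
(B + F(t(11, -7)))*(42693 + 48139) = (568/3 - 4)*(42693 + 48139) = (556/3)*90832 = 50502592/3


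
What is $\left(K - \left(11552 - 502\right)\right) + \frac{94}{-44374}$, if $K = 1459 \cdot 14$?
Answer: $\frac{208025265}{22187} \approx 9376.0$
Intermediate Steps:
$K = 20426$
$\left(K - \left(11552 - 502\right)\right) + \frac{94}{-44374} = \left(20426 - \left(11552 - 502\right)\right) + \frac{94}{-44374} = \left(20426 - \left(11552 - 502\right)\right) + 94 \left(- \frac{1}{44374}\right) = \left(20426 - 11050\right) - \frac{47}{22187} = 9376 - \frac{47}{22187} = \frac{208025265}{22187}$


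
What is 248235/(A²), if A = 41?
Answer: 248235/1681 ≈ 147.67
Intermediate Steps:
248235/(A²) = 248235/(41²) = 248235/1681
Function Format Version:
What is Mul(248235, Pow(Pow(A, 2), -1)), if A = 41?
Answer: Rational(248235, 1681) ≈ 147.67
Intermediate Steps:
Mul(248235, Pow(Pow(A, 2), -1)) = Mul(248235, Pow(Pow(41, 2), -1)) = Mul(248235, Pow(1681, -1)) = Mul(248235, Rational(1, 1681)) = Rational(248235, 1681)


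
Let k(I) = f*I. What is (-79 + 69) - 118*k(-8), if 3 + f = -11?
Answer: -13226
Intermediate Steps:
f = -14 (f = -3 - 11 = -14)
k(I) = -14*I
(-79 + 69) - 118*k(-8) = (-79 + 69) - (-1652)*(-8) = -10 - 118*112 = -10 - 13216 = -13226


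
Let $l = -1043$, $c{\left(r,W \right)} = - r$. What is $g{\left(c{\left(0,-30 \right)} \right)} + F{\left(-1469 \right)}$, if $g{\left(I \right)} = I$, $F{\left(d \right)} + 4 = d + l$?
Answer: $-2516$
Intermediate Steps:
$F{\left(d \right)} = -1047 + d$ ($F{\left(d \right)} = -4 + \left(d - 1043\right) = -4 + \left(-1043 + d\right) = -1047 + d$)
$g{\left(c{\left(0,-30 \right)} \right)} + F{\left(-1469 \right)} = \left(-1\right) 0 - 2516 = 0 - 2516 = -2516$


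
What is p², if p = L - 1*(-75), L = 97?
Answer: 29584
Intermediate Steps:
p = 172 (p = 97 - 1*(-75) = 97 + 75 = 172)
p² = 172² = 29584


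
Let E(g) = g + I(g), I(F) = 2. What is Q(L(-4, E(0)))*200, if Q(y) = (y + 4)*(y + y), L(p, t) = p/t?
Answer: -1600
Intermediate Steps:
E(g) = 2 + g (E(g) = g + 2 = 2 + g)
Q(y) = 2*y*(4 + y) (Q(y) = (4 + y)*(2*y) = 2*y*(4 + y))
Q(L(-4, E(0)))*200 = (2*(-4/(2 + 0))*(4 - 4/(2 + 0)))*200 = (2*(-4/2)*(4 - 4/2))*200 = (2*(-4*½)*(4 - 4*½))*200 = (2*(-2)*(4 - 2))*200 = (2*(-2)*2)*200 = -8*200 = -1600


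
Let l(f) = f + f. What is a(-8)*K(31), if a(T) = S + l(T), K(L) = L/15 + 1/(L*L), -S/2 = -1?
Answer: -417284/14415 ≈ -28.948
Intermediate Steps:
S = 2 (S = -2*(-1) = 2)
l(f) = 2*f
K(L) = L**(-2) + L/15 (K(L) = L*(1/15) + L**(-2) = L/15 + L**(-2) = L**(-2) + L/15)
a(T) = 2 + 2*T
a(-8)*K(31) = (2 + 2*(-8))*(31**(-2) + (1/15)*31) = (2 - 16)*(1/961 + 31/15) = -14*29806/14415 = -417284/14415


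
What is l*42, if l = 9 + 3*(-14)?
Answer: -1386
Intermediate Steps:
l = -33 (l = 9 - 42 = -33)
l*42 = -33*42 = -1386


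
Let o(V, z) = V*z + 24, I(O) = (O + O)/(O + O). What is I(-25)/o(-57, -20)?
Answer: 1/1164 ≈ 0.00085911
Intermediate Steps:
I(O) = 1 (I(O) = (2*O)/((2*O)) = (2*O)*(1/(2*O)) = 1)
o(V, z) = 24 + V*z
I(-25)/o(-57, -20) = 1/(24 - 57*(-20)) = 1/(24 + 1140) = 1/1164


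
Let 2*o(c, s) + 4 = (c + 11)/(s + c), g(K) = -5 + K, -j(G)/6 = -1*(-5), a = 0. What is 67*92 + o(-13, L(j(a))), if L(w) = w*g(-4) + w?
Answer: 1398773/227 ≈ 6162.0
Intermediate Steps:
j(G) = -30 (j(G) = -(-6)*(-5) = -6*5 = -30)
L(w) = -8*w (L(w) = w*(-5 - 4) + w = w*(-9) + w = -9*w + w = -8*w)
o(c, s) = -2 + (11 + c)/(2*(c + s)) (o(c, s) = -2 + ((c + 11)/(s + c))/2 = -2 + ((11 + c)/(c + s))/2 = -2 + (11 + c)/(2*(c + s)))
67*92 + o(-13, L(j(a))) = 67*92 + (11 - (-32)*(-30) - 3*(-13))/(2*(-13 - 8*(-30))) = 6164 + (11 - 4*240 + 39)/(2*(-13 + 240)) = 6164 + (½)*(11 - 960 + 39)/227 = 6164 + (½)*(1/227)*(-910) = 6164 - 455/227 = 1398773/227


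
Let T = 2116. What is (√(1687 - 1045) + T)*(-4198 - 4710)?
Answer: -18849328 - 8908*√642 ≈ -1.9075e+7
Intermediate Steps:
(√(1687 - 1045) + T)*(-4198 - 4710) = (√(1687 - 1045) + 2116)*(-4198 - 4710) = (√642 + 2116)*(-8908) = (2116 + √642)*(-8908) = -18849328 - 8908*√642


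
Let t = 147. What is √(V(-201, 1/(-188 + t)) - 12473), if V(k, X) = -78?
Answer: I*√12551 ≈ 112.03*I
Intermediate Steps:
√(V(-201, 1/(-188 + t)) - 12473) = √(-78 - 12473) = √(-12551) = I*√12551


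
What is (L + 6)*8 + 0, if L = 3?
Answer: 72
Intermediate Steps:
(L + 6)*8 + 0 = (3 + 6)*8 + 0 = 9*8 + 0 = 72 + 0 = 72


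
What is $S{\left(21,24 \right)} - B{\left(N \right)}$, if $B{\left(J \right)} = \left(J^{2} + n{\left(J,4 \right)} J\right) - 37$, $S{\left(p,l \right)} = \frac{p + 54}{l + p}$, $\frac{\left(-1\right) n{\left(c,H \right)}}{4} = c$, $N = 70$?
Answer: $\frac{44216}{3} \approx 14739.0$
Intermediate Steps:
$n{\left(c,H \right)} = - 4 c$
$S{\left(p,l \right)} = \frac{54 + p}{l + p}$
$B{\left(J \right)} = -37 - 3 J^{2}$ ($B{\left(J \right)} = \left(J^{2} + - 4 J J\right) - 37 = \left(J^{2} - 4 J^{2}\right) - 37 = - 3 J^{2} - 37 = -37 - 3 J^{2}$)
$S{\left(21,24 \right)} - B{\left(N \right)} = \frac{54 + 21}{24 + 21} - \left(-37 - 3 \cdot 70^{2}\right) = \frac{1}{45} \cdot 75 - \left(-37 - 14700\right) = \frac{5}{3} - -14737 = \frac{5}{3} + 14737 = \frac{44216}{3}$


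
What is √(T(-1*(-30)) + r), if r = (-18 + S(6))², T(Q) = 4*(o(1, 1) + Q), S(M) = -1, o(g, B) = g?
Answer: √485 ≈ 22.023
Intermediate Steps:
T(Q) = 4 + 4*Q (T(Q) = 4*(1 + Q) = 4 + 4*Q)
r = 361 (r = (-18 - 1)² = (-19)² = 361)
√(T(-1*(-30)) + r) = √((4 + 4*(-1*(-30))) + 361) = √((4 + 4*30) + 361) = √((4 + 120) + 361) = √(124 + 361) = √485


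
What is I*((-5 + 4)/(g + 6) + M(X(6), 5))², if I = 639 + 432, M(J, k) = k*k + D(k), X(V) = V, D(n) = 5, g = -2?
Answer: 15166431/16 ≈ 9.4790e+5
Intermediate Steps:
M(J, k) = 5 + k² (M(J, k) = k*k + 5 = k² + 5 = 5 + k²)
I = 1071
I*((-5 + 4)/(g + 6) + M(X(6), 5))² = 1071*((-5 + 4)/(-2 + 6) + (5 + 5²))² = 1071*(-1/4 + (5 + 25))² = 1071*(-1*¼ + 30)² = 1071*(-¼ + 30)² = 1071*(119/4)² = 1071*(14161/16) = 15166431/16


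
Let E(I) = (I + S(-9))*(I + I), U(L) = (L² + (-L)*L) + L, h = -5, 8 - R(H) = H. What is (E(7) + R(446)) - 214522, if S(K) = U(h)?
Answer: -214932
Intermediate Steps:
R(H) = 8 - H
U(L) = L (U(L) = (L² - L²) + L = 0 + L = L)
S(K) = -5
E(I) = 2*I*(-5 + I) (E(I) = (I - 5)*(I + I) = (-5 + I)*(2*I) = 2*I*(-5 + I))
(E(7) + R(446)) - 214522 = (2*7*(-5 + 7) + (8 - 1*446)) - 214522 = (2*7*2 + (8 - 446)) - 214522 = (28 - 438) - 214522 = -410 - 214522 = -214932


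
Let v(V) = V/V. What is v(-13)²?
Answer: 1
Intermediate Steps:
v(V) = 1
v(-13)² = 1² = 1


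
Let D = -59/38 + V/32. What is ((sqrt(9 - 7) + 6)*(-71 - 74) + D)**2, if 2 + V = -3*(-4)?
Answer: 74035323249/92416 + 38404265*sqrt(2)/152 ≈ 1.1584e+6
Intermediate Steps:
V = 10 (V = -2 - 3*(-4) = -2 + 12 = 10)
D = -377/304 (D = -59/38 + 10/32 = -59*1/38 + 10*(1/32) = -59/38 + 5/16 = -377/304 ≈ -1.2401)
((sqrt(9 - 7) + 6)*(-71 - 74) + D)**2 = ((sqrt(9 - 7) + 6)*(-71 - 74) - 377/304)**2 = ((sqrt(2) + 6)*(-145) - 377/304)**2 = ((6 + sqrt(2))*(-145) - 377/304)**2 = ((-870 - 145*sqrt(2)) - 377/304)**2 = (-264857/304 - 145*sqrt(2))**2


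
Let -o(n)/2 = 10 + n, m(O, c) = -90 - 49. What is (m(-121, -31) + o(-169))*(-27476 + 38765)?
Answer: 2020731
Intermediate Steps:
m(O, c) = -139
o(n) = -20 - 2*n (o(n) = -2*(10 + n) = -20 - 2*n)
(m(-121, -31) + o(-169))*(-27476 + 38765) = (-139 + (-20 - 2*(-169)))*(-27476 + 38765) = (-139 + (-20 + 338))*11289 = (-139 + 318)*11289 = 179*11289 = 2020731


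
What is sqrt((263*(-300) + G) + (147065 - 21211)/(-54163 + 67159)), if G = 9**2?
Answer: I*sqrt(1024205870)/114 ≈ 280.73*I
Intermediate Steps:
G = 81
sqrt((263*(-300) + G) + (147065 - 21211)/(-54163 + 67159)) = sqrt((263*(-300) + 81) + (147065 - 21211)/(-54163 + 67159)) = sqrt((-78900 + 81) + 125854/12996) = sqrt(-78819 + 125854*(1/12996)) = sqrt(-78819 + 62927/6498) = sqrt(-512102935/6498) = I*sqrt(1024205870)/114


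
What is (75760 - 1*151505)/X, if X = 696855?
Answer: -15149/139371 ≈ -0.10870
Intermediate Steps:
(75760 - 1*151505)/X = (75760 - 1*151505)/696855 = (75760 - 151505)*(1/696855) = -75745*1/696855 = -15149/139371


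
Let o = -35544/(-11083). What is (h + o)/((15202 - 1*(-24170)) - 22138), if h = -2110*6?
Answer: -70137618/95502211 ≈ -0.73441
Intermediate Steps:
h = -12660
o = 35544/11083 (o = -35544*(-1/11083) = 35544/11083 ≈ 3.2071)
(h + o)/((15202 - 1*(-24170)) - 22138) = (-12660 + 35544/11083)/((15202 - 1*(-24170)) - 22138) = -140275236/(11083*((15202 + 24170) - 22138)) = -140275236/(11083*(39372 - 22138)) = -140275236/11083/17234 = -140275236/11083*1/17234 = -70137618/95502211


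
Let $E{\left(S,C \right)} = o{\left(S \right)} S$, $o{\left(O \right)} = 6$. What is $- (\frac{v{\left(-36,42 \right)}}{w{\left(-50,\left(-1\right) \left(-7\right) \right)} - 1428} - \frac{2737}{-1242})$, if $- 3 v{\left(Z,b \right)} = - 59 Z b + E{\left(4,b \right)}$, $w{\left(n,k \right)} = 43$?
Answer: $- \frac{1770991}{74790} \approx -23.68$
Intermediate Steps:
$E{\left(S,C \right)} = 6 S$
$v{\left(Z,b \right)} = -8 + \frac{59 Z b}{3}$ ($v{\left(Z,b \right)} = - \frac{- 59 Z b + 6 \cdot 4}{3} = - \frac{- 59 Z b + 24}{3} = - \frac{24 - 59 Z b}{3} = -8 + \frac{59 Z b}{3}$)
$- (\frac{v{\left(-36,42 \right)}}{w{\left(-50,\left(-1\right) \left(-7\right) \right)} - 1428} - \frac{2737}{-1242}) = - (\frac{-8 + \frac{59}{3} \left(-36\right) 42}{43 - 1428} - \frac{2737}{-1242}) = - (\frac{-8 - 29736}{-1385} - - \frac{119}{54}) = - (\left(-29744\right) \left(- \frac{1}{1385}\right) + \frac{119}{54}) = - (\frac{29744}{1385} + \frac{119}{54}) = \left(-1\right) \frac{1770991}{74790} = - \frac{1770991}{74790}$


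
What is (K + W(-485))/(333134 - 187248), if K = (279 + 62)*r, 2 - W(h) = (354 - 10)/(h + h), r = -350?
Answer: -28941804/35377355 ≈ -0.81809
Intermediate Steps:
W(h) = 2 - 172/h (W(h) = 2 - (354 - 10)/(h + h) = 2 - 344/(2*h) = 2 - 344*1/(2*h) = 2 - 172/h)
K = -119350 (K = (279 + 62)*(-350) = 341*(-350) = -119350)
(K + W(-485))/(333134 - 187248) = (-119350 + (2 - 172/(-485)))/(333134 - 187248) = (-119350 + (2 - 172*(-1/485)))/145886 = (-119350 + (2 + 172/485))*(1/145886) = (-119350 + 1142/485)*(1/145886) = -57883608/485*1/145886 = -28941804/35377355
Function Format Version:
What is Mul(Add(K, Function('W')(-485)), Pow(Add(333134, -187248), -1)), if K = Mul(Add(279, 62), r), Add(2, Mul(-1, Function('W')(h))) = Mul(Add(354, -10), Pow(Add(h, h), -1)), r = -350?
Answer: Rational(-28941804, 35377355) ≈ -0.81809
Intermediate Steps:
Function('W')(h) = Add(2, Mul(-172, Pow(h, -1))) (Function('W')(h) = Add(2, Mul(-1, Mul(Add(354, -10), Pow(Add(h, h), -1)))) = Add(2, Mul(-1, Mul(344, Pow(Mul(2, h), -1)))) = Add(2, Mul(-1, Mul(344, Mul(Rational(1, 2), Pow(h, -1))))) = Add(2, Mul(-1, Mul(172, Pow(h, -1)))) = Add(2, Mul(-172, Pow(h, -1))))
K = -119350 (K = Mul(Add(279, 62), -350) = Mul(341, -350) = -119350)
Mul(Add(K, Function('W')(-485)), Pow(Add(333134, -187248), -1)) = Mul(Add(-119350, Add(2, Mul(-172, Pow(-485, -1)))), Pow(Add(333134, -187248), -1)) = Mul(Add(-119350, Add(2, Mul(-172, Rational(-1, 485)))), Pow(145886, -1)) = Mul(Add(-119350, Add(2, Rational(172, 485))), Rational(1, 145886)) = Mul(Add(-119350, Rational(1142, 485)), Rational(1, 145886)) = Mul(Rational(-57883608, 485), Rational(1, 145886)) = Rational(-28941804, 35377355)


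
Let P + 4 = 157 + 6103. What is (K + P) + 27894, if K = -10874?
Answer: 23276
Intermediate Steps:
P = 6256 (P = -4 + (157 + 6103) = -4 + 6260 = 6256)
(K + P) + 27894 = (-10874 + 6256) + 27894 = -4618 + 27894 = 23276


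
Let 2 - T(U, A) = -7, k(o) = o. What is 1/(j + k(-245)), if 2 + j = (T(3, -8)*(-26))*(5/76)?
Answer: -38/9971 ≈ -0.0038111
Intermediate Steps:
T(U, A) = 9 (T(U, A) = 2 - 1*(-7) = 2 + 7 = 9)
j = -661/38 (j = -2 + (9*(-26))*(5/76) = -2 - 1170/76 = -2 - 234*5/76 = -2 - 585/38 = -661/38 ≈ -17.395)
1/(j + k(-245)) = 1/(-661/38 - 245) = 1/(-9971/38) = -38/9971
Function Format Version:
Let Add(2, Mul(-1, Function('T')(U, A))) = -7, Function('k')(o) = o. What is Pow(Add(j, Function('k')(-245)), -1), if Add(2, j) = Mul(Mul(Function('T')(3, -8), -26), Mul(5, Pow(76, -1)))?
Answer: Rational(-38, 9971) ≈ -0.0038111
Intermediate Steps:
Function('T')(U, A) = 9 (Function('T')(U, A) = Add(2, Mul(-1, -7)) = Add(2, 7) = 9)
j = Rational(-661, 38) (j = Add(-2, Mul(Mul(9, -26), Mul(5, Pow(76, -1)))) = Add(-2, Mul(-234, Mul(5, Rational(1, 76)))) = Add(-2, Mul(-234, Rational(5, 76))) = Add(-2, Rational(-585, 38)) = Rational(-661, 38) ≈ -17.395)
Pow(Add(j, Function('k')(-245)), -1) = Pow(Add(Rational(-661, 38), -245), -1) = Pow(Rational(-9971, 38), -1) = Rational(-38, 9971)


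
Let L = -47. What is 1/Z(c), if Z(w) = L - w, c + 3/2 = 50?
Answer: -2/191 ≈ -0.010471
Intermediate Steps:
c = 97/2 (c = -3/2 + 50 = 97/2 ≈ 48.500)
Z(w) = -47 - w
1/Z(c) = 1/(-47 - 1*97/2) = 1/(-47 - 97/2) = 1/(-191/2) = -2/191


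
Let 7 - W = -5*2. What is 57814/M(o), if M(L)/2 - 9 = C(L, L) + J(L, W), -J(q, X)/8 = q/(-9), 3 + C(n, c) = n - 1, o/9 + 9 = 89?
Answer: 28907/1365 ≈ 21.177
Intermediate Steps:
o = 720 (o = -81 + 9*89 = -81 + 801 = 720)
C(n, c) = -4 + n (C(n, c) = -3 + (n - 1) = -3 + (-1 + n) = -4 + n)
W = 17 (W = 7 - (-5)*2 = 7 - 1*(-10) = 7 + 10 = 17)
J(q, X) = 8*q/9 (J(q, X) = -8*q/(-9) = -8*q*(-1)/9 = -(-8)*q/9 = 8*q/9)
M(L) = 10 + 34*L/9 (M(L) = 18 + 2*((-4 + L) + 8*L/9) = 18 + 2*(-4 + 17*L/9) = 18 + (-8 + 34*L/9) = 10 + 34*L/9)
57814/M(o) = 57814/(10 + (34/9)*720) = 57814/(10 + 2720) = 57814/2730 = 57814*(1/2730) = 28907/1365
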